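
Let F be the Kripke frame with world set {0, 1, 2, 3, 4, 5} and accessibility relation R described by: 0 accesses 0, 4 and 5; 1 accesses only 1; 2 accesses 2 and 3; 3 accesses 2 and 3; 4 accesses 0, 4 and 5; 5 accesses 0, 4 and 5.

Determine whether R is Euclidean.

Euclidean: yes — any two successors of a common world are R-related.

Yes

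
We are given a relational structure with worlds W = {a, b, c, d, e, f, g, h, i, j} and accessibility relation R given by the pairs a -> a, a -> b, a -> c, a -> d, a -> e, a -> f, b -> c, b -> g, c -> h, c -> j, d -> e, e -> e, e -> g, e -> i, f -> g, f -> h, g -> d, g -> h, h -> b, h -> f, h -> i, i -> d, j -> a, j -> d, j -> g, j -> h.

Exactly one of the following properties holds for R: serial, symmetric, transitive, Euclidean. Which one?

Serial: yes — every world has a successor (e.g. a R a).
Symmetric: no — a R b but not b R a.
Transitive: no — a R b and b R g, but not a R g.
Euclidean: no — a R b and a R d, but not b R d.
Only serial holds.

serial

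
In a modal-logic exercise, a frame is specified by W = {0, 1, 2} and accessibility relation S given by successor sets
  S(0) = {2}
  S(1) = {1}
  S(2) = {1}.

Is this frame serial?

Yes

Serial: yes — every world has a successor (e.g. 0 S 2).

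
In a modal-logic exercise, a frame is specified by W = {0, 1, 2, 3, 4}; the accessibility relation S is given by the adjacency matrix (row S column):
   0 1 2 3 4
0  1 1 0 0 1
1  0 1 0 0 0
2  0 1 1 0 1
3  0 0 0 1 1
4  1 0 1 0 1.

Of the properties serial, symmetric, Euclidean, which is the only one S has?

Serial: yes — every world has a successor (e.g. 0 S 0).
Symmetric: no — 0 S 1 but not 1 S 0.
Euclidean: no — 0 S 1 and 0 S 4, but not 1 S 4.
Only serial holds.

serial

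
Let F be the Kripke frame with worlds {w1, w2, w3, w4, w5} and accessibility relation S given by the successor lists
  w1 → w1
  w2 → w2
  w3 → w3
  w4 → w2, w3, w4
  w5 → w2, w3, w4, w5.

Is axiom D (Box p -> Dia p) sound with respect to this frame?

Yes

Axiom D corresponds to the accessibility relation being serial.
Serial: yes — every world has a successor (e.g. w1 S w1).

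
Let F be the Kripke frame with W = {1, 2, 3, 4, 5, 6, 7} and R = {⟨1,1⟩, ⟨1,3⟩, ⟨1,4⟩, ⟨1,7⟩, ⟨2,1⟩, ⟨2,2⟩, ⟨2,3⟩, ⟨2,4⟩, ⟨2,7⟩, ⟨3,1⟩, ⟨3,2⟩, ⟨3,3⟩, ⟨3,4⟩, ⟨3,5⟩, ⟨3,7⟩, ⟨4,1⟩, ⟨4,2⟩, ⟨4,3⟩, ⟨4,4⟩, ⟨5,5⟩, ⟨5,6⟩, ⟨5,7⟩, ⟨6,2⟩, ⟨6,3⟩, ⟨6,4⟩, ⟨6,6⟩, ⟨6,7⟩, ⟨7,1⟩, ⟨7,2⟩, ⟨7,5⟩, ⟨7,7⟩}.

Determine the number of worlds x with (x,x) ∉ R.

R is reflexive; there are no such worlds.

0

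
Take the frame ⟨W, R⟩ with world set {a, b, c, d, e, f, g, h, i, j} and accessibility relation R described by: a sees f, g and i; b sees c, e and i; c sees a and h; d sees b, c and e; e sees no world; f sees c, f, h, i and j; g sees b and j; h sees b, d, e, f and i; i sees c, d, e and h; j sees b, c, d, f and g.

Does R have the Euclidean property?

No

Euclidean: no — a R f and a R g, but not f R g.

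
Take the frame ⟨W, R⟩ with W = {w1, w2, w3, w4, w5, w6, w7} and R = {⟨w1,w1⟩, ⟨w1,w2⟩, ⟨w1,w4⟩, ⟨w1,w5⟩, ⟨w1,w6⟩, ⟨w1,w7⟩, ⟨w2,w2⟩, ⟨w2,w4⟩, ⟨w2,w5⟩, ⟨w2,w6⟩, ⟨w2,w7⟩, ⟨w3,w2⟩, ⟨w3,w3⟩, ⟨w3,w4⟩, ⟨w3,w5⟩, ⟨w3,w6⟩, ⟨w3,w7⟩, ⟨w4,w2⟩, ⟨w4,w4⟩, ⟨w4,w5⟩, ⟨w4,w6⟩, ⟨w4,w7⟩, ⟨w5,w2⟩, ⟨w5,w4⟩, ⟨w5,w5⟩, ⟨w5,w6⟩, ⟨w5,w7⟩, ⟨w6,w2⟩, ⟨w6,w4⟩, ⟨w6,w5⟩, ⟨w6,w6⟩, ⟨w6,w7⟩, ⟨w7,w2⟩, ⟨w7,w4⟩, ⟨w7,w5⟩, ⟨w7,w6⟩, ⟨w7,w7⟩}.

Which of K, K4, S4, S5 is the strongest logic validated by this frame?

S4

Transitive (axiom 4): yes — every two-step R-path is closed by a direct edge.
Reflexive (axiom T): yes — every world is R-related to itself.
Euclidean (axiom 5): no — w1 R w2 and w1 R w1, but not w2 R w1.
So F validates K, K4, S4; S5 would additionally require R to be Euclidean. The strongest is S4.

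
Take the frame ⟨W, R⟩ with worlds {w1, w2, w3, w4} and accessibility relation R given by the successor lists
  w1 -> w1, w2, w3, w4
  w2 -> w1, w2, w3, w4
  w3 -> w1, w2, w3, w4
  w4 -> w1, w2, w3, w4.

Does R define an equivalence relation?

Reflexive: yes — every world is R-related to itself.
Symmetric: yes — every pair in R has its reverse in R.
Transitive: yes — every two-step R-path is closed by a direct edge.
So R is an equivalence relation.

Yes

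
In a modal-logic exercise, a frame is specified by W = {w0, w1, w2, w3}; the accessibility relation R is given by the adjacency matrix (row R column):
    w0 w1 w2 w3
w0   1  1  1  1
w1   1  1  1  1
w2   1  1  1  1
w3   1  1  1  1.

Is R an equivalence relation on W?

Reflexive: yes — every world is R-related to itself.
Symmetric: yes — every pair in R has its reverse in R.
Transitive: yes — every two-step R-path is closed by a direct edge.
So R is an equivalence relation.

Yes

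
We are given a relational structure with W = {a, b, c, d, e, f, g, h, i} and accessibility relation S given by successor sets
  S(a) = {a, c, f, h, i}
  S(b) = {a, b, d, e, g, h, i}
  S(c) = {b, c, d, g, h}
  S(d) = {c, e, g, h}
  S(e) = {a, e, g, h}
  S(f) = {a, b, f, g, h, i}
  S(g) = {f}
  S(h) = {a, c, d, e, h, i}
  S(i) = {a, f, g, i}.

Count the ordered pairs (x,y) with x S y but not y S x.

17

Enumerating: (a,c), (b,a), (b,d), (b,e), (b,g), (b,h), (b,i), (c,b), (c,g), (d,e), (d,g), (e,a), (e,g), (f,b), (f,h), (h,i), (i,g).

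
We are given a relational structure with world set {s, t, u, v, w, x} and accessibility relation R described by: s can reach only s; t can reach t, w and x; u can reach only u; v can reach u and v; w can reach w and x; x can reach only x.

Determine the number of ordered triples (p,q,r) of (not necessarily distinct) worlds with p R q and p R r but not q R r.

5

Enumerating: (t,w,t), (t,x,t), (t,x,w), (v,u,v), (w,x,w).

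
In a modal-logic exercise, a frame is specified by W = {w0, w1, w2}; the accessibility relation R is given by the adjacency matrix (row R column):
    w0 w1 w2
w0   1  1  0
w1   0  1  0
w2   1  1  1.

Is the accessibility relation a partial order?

Yes

Reflexive: yes — every world is R-related to itself.
Transitive: yes — every two-step R-path is closed by a direct edge.
Antisymmetric: yes — no distinct pair is related both ways.
So R is a partial order.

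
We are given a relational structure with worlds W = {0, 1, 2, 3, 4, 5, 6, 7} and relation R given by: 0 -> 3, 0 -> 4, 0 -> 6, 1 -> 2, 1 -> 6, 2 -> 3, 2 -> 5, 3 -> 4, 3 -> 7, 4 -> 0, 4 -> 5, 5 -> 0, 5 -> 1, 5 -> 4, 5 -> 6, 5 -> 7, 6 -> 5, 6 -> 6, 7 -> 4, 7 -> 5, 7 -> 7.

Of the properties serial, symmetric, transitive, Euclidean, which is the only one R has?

serial

Serial: yes — every world has a successor (e.g. 0 R 3).
Symmetric: no — 0 R 3 but not 3 R 0.
Transitive: no — 0 R 3 and 3 R 7, but not 0 R 7.
Euclidean: no — 0 R 3 and 0 R 6, but not 3 R 6.
Only serial holds.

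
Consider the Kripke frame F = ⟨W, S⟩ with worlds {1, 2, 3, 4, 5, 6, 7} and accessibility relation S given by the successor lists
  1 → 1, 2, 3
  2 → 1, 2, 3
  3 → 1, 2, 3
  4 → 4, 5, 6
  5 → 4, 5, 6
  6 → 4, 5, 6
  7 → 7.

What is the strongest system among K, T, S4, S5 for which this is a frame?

Reflexive (axiom T): yes — every world is S-related to itself.
Transitive (axiom 4): yes — every two-step S-path is closed by a direct edge.
Euclidean (axiom 5): yes — any two successors of a common world are S-related.
So F validates K, T, S4, S5. The strongest is S5.

S5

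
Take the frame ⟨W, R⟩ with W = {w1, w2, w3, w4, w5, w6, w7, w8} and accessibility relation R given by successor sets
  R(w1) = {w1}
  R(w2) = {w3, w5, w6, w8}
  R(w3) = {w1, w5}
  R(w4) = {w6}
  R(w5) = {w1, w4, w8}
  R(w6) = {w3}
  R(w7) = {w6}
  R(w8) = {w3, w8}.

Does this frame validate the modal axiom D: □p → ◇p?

The schema D characterises exactly the serial frames.
Serial: yes — every world has a successor (e.g. w1 R w1).

Yes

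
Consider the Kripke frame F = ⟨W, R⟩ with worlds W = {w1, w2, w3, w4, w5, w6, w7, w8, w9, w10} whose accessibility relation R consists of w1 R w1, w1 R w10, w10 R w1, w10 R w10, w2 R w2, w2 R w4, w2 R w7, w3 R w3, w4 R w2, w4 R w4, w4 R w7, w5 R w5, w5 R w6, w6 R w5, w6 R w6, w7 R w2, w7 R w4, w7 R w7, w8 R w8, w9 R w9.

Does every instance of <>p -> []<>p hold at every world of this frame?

Yes

Axiom 5 corresponds to the accessibility relation being Euclidean.
Euclidean: yes — any two successors of a common world are R-related.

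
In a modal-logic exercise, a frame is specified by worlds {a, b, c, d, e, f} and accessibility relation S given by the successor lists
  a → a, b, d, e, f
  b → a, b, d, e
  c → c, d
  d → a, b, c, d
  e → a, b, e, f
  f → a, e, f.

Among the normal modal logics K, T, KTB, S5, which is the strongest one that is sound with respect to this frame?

KTB

Reflexive (axiom T): yes — every world is S-related to itself.
Symmetric (axiom B): yes — every pair in S has its reverse in S.
Euclidean (axiom 5): no — a S b and a S f, but not b S f.
So F validates K, T, KTB; S5 would additionally require S to be Euclidean. The strongest is KTB.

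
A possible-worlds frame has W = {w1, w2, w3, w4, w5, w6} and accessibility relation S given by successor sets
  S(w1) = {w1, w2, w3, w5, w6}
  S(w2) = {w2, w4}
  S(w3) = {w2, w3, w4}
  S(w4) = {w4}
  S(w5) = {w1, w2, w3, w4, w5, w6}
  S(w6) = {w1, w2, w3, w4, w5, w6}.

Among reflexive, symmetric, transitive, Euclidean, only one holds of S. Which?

reflexive

Reflexive: yes — every world is S-related to itself.
Symmetric: no — w1 S w2 but not w2 S w1.
Transitive: no — w1 S w2 and w2 S w4, but not w1 S w4.
Euclidean: no — w1 S w2 and w1 S w3, but not w2 S w3.
Only reflexive holds.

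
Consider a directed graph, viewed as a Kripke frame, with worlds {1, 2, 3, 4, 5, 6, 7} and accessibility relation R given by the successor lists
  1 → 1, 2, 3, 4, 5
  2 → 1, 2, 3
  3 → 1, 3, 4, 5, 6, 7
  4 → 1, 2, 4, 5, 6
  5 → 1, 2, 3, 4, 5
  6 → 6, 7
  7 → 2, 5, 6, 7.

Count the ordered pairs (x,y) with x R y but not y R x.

9

Enumerating: (2,3), (3,4), (3,6), (3,7), (4,2), (4,6), (5,2), (7,2), (7,5).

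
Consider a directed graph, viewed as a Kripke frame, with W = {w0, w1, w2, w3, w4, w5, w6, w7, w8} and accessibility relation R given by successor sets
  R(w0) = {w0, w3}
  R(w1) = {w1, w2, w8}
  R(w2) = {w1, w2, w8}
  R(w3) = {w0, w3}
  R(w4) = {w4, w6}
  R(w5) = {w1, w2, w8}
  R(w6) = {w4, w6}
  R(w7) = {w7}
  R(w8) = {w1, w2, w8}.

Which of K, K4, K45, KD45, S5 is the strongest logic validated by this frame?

Transitive (axiom 4): yes — every two-step R-path is closed by a direct edge.
Euclidean (axiom 5): yes — any two successors of a common world are R-related.
Serial (axiom D): yes — every world has a successor (e.g. w0 R w0).
Reflexive (axiom T): no — w5 is not related to itself.
So F validates K, K4, K45, KD45; S5 would additionally require R to be reflexive. The strongest is KD45.

KD45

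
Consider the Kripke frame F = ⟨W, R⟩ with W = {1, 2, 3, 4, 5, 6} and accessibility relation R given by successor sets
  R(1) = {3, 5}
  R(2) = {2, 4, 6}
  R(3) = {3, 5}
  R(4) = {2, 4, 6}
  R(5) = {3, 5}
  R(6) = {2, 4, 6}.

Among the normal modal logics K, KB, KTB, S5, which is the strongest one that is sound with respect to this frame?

Symmetric (axiom B): no — 1 R 3 but not 3 R 1.
Reflexive (axiom T): no — 1 is not related to itself.
Euclidean (axiom 5): yes — any two successors of a common world are R-related.
So F validates K; KB would additionally require R to be symmetric. The strongest is K.

K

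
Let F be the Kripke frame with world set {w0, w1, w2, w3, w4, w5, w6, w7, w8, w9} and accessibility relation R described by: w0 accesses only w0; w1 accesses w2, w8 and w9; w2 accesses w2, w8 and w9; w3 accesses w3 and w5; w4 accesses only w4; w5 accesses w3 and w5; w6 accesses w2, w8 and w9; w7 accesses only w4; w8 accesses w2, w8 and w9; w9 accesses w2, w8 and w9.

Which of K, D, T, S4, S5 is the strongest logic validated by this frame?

Serial (axiom D): yes — every world has a successor (e.g. w0 R w0).
Reflexive (axiom T): no — w1 is not related to itself.
Transitive (axiom 4): yes — every two-step R-path is closed by a direct edge.
Euclidean (axiom 5): yes — any two successors of a common world are R-related.
So F validates K, D; T would additionally require R to be reflexive. The strongest is D.

D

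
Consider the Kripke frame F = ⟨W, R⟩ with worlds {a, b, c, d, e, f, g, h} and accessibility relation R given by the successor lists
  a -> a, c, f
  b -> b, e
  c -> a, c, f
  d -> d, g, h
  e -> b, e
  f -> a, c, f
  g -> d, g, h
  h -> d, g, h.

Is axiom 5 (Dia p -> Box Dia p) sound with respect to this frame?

Yes

By correspondence theory, 5 is valid on a frame iff R is Euclidean.
Euclidean: yes — any two successors of a common world are R-related.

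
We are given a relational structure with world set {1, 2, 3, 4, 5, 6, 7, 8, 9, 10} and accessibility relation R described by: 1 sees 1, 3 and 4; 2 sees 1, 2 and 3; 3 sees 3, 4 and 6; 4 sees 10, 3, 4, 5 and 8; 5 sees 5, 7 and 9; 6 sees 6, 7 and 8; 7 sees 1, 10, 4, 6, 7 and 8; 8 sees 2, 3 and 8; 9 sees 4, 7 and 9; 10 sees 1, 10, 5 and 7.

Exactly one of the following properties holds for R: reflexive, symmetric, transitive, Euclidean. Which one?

reflexive

Reflexive: yes — every world is R-related to itself.
Symmetric: no — 1 R 3 but not 3 R 1.
Transitive: no — 1 R 3 and 3 R 6, but not 1 R 6.
Euclidean: no — 10 R 1 and 10 R 5, but not 1 R 5.
Only reflexive holds.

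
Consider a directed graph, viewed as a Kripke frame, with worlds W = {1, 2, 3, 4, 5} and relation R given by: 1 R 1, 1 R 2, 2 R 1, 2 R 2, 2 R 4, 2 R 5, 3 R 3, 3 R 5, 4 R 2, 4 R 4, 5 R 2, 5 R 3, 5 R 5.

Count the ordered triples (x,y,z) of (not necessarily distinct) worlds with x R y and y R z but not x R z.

8

Enumerating: (1,2,4), (1,2,5), (2,5,3), (3,5,2), (4,2,1), (4,2,5), (5,2,1), (5,2,4).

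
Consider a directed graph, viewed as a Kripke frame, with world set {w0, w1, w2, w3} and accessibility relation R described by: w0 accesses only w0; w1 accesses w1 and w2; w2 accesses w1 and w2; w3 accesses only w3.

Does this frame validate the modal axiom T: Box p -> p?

Yes

By correspondence theory, T is valid on a frame iff R is reflexive.
Reflexive: yes — every world is R-related to itself.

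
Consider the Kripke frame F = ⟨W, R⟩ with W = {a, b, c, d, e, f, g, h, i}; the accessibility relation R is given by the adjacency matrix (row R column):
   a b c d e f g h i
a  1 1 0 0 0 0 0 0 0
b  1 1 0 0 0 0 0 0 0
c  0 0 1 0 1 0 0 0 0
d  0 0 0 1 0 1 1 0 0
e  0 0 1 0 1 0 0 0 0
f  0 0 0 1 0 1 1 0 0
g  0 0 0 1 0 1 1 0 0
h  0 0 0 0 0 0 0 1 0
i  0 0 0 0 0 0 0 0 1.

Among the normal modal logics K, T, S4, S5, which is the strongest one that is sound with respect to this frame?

S5

Reflexive (axiom T): yes — every world is R-related to itself.
Transitive (axiom 4): yes — every two-step R-path is closed by a direct edge.
Euclidean (axiom 5): yes — any two successors of a common world are R-related.
So F validates K, T, S4, S5. The strongest is S5.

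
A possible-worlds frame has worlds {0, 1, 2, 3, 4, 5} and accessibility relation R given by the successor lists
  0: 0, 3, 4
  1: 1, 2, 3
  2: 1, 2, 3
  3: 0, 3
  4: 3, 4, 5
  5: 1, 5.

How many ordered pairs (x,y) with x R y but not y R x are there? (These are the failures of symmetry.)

6

Enumerating: (0,4), (1,3), (2,3), (4,3), (4,5), (5,1).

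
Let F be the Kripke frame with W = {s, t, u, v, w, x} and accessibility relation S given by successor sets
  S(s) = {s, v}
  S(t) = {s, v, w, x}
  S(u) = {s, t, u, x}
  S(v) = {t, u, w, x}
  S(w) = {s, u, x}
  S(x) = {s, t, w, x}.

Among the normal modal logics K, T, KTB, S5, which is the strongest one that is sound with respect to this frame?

K

Reflexive (axiom T): no — t is not related to itself.
Symmetric (axiom B): no — s S v but not v S s.
Euclidean (axiom 5): no — t S s and t S w, but not s S w.
So F validates K; T would additionally require S to be reflexive. The strongest is K.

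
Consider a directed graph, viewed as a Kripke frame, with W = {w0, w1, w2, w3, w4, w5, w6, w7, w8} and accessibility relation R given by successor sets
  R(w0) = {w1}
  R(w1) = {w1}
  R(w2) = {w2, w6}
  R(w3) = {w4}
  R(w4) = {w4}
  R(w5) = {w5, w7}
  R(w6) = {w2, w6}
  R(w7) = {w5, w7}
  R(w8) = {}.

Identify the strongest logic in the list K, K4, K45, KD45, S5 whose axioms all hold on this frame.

K45

Transitive (axiom 4): yes — every two-step R-path is closed by a direct edge.
Euclidean (axiom 5): yes — any two successors of a common world are R-related.
Serial (axiom D): no — w8 has no R-successor.
Reflexive (axiom T): no — w0 is not related to itself.
So F validates K, K4, K45; KD45 would additionally require R to be serial. The strongest is K45.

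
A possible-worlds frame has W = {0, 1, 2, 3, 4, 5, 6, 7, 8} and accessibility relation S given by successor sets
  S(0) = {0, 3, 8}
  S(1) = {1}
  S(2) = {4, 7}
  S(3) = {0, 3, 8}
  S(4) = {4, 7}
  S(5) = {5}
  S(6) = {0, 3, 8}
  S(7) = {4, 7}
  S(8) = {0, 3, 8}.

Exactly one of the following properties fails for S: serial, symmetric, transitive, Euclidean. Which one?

symmetric

Serial: yes — every world has a successor (e.g. 0 S 0).
Symmetric: no — 2 S 4 but not 4 S 2.
Transitive: yes — every two-step S-path is closed by a direct edge.
Euclidean: yes — any two successors of a common world are S-related.
Only symmetric fails.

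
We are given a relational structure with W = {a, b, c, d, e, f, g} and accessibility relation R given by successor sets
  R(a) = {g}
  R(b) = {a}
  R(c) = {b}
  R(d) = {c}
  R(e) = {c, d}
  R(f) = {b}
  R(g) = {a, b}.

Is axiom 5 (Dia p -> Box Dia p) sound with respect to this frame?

By correspondence theory, 5 is valid on a frame iff R is Euclidean.
Euclidean: no — e R c and e R d, but not c R d.

No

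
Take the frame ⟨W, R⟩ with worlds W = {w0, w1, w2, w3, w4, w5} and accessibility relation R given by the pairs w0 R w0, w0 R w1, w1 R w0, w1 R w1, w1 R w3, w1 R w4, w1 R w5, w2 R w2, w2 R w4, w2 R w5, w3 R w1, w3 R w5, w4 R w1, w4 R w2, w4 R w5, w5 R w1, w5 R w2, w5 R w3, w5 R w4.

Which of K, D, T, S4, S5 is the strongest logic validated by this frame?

D

Serial (axiom D): yes — every world has a successor (e.g. w0 R w0).
Reflexive (axiom T): no — w3 is not related to itself.
Transitive (axiom 4): no — w0 R w1 and w1 R w3, but not w0 R w3.
Euclidean (axiom 5): no — w1 R w0 and w1 R w3, but not w0 R w3.
So F validates K, D; T would additionally require R to be reflexive. The strongest is D.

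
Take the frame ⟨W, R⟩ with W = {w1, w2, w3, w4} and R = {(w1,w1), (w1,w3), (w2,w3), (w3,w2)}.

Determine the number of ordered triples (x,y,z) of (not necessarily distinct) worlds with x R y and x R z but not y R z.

4

Enumerating: (w1,w3,w1), (w1,w3,w3), (w2,w3,w3), (w3,w2,w2).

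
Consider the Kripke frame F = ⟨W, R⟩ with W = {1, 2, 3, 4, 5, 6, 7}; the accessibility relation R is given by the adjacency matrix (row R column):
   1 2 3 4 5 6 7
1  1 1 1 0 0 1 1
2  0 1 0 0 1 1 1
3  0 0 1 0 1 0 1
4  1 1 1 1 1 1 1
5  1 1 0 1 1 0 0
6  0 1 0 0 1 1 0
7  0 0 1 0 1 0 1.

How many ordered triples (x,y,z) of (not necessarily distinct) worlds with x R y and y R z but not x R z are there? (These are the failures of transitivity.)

24

Enumerating: (1,2,5), (1,3,5), (1,6,5), (1,7,5), (2,5,1), (2,5,4), (2,7,3), (3,5,1), (3,5,2), (3,5,4), (5,1,3), (5,1,6), … and 12 more.
Total: 24.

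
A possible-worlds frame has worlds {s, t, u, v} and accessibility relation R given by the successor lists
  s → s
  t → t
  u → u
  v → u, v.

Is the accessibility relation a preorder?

Yes

Reflexive: yes — every world is R-related to itself.
Transitive: yes — every two-step R-path is closed by a direct edge.
So R is a preorder.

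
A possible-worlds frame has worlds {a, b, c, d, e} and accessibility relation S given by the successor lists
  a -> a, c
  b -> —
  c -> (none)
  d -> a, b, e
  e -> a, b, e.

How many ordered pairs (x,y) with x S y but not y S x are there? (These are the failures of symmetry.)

6

Enumerating: (a,c), (d,a), (d,b), (d,e), (e,a), (e,b).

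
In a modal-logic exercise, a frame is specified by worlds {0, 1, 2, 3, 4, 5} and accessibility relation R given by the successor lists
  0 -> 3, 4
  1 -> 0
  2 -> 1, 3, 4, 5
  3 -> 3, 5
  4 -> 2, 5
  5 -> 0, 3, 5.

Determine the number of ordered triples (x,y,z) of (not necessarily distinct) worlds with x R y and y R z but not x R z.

Enumerating: (0,3,5), (0,4,2), (0,4,5), (1,0,3), (1,0,4), (2,1,0), (2,4,2), (2,5,0), (3,5,0), (4,2,1), (4,2,3), (4,2,4), (4,5,0), (4,5,3), (5,0,4).

15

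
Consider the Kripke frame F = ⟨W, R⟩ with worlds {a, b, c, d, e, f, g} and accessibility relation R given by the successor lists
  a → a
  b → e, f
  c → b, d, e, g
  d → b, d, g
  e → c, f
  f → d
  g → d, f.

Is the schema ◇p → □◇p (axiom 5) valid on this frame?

Axiom 5 corresponds to the accessibility relation being Euclidean.
Euclidean: no — b R f and b R e, but not f R e.

No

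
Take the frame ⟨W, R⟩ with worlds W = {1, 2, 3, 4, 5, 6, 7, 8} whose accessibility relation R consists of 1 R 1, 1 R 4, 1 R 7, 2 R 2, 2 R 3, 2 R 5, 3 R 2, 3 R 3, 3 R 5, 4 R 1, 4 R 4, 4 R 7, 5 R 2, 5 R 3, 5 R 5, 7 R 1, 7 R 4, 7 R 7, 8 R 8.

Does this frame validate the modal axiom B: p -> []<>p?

Yes

By correspondence theory, B is valid on a frame iff R is symmetric.
Symmetric: yes — every pair in R has its reverse in R.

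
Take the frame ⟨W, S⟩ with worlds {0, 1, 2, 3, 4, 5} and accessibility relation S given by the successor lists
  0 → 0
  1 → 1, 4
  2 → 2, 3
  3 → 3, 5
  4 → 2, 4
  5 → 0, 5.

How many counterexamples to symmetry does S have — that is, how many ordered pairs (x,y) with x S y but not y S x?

5

Enumerating: (1,4), (2,3), (3,5), (4,2), (5,0).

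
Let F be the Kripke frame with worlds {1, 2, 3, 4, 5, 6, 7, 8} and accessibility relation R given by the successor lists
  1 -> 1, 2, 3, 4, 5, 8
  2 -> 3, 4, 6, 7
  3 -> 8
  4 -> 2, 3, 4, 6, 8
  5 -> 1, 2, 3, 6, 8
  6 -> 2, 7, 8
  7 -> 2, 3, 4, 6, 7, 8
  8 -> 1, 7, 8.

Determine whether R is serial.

Yes

Serial: yes — every world has a successor (e.g. 1 R 1).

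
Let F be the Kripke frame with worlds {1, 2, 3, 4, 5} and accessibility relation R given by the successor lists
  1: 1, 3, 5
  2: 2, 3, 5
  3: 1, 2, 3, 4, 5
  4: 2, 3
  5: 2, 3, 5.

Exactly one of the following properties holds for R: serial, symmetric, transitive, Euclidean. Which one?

Serial: yes — every world has a successor (e.g. 1 R 1).
Symmetric: no — 1 R 5 but not 5 R 1.
Transitive: no — 1 R 3 and 3 R 2, but not 1 R 2.
Euclidean: no — 3 R 1 and 3 R 2, but not 1 R 2.
Only serial holds.

serial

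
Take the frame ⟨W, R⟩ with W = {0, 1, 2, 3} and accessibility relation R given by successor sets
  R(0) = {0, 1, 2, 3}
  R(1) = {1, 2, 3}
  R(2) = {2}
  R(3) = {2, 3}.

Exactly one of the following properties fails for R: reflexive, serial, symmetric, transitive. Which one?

Reflexive: yes — every world is R-related to itself.
Serial: yes — every world has a successor (e.g. 0 R 0).
Symmetric: no — 0 R 1 but not 1 R 0.
Transitive: yes — every two-step R-path is closed by a direct edge.
Only symmetric fails.

symmetric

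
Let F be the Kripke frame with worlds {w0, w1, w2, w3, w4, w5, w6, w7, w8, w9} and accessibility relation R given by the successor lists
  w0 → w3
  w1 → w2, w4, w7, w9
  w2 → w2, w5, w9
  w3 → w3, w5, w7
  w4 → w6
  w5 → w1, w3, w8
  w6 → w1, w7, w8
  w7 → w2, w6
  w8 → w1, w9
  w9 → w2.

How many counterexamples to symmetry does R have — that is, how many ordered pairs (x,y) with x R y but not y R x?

15

Enumerating: (w0,w3), (w1,w2), (w1,w4), (w1,w7), (w1,w9), (w2,w5), (w3,w7), (w4,w6), (w5,w1), (w5,w8), (w6,w1), (w6,w8), (w7,w2), (w8,w1), (w8,w9).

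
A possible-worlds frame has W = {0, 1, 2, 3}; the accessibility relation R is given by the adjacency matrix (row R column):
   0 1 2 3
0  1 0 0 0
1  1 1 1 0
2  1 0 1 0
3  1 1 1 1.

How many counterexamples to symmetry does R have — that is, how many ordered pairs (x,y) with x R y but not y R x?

6

Enumerating: (1,0), (1,2), (2,0), (3,0), (3,1), (3,2).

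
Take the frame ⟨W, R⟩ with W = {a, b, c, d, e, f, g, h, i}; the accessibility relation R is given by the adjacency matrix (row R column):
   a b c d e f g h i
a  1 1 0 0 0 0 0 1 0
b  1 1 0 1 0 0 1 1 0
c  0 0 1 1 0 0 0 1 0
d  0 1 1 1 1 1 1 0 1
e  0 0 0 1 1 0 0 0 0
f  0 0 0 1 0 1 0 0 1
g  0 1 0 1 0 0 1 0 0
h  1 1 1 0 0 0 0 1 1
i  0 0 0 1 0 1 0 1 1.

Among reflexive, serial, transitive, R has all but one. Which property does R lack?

transitive

Reflexive: yes — every world is R-related to itself.
Serial: yes — every world has a successor (e.g. a R a).
Transitive: no — a R b and b R d, but not a R d.
Only transitive fails.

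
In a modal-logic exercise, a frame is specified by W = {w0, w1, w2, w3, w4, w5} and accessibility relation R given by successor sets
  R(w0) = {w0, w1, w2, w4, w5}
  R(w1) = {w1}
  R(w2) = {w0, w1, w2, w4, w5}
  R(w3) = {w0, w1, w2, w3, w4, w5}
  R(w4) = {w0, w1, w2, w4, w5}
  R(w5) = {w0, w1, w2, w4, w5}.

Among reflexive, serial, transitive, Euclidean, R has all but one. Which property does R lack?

Euclidean

Reflexive: yes — every world is R-related to itself.
Serial: yes — every world has a successor (e.g. w0 R w0).
Transitive: yes — every two-step R-path is closed by a direct edge.
Euclidean: no — w0 R w1 and w0 R w2, but not w1 R w2.
Only Euclidean fails.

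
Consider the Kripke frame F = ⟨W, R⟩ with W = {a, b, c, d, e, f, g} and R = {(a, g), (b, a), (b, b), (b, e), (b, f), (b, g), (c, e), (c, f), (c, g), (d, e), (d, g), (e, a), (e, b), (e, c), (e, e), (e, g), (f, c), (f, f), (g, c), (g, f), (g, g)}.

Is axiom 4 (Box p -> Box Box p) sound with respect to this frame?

No

The schema 4 characterises exactly the transitive frames.
Transitive: no — a R g and g R c, but not a R c.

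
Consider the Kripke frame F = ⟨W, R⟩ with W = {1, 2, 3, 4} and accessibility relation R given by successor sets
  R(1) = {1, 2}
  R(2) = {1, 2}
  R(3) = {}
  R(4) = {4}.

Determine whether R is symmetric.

Yes

Symmetric: yes — every pair in R has its reverse in R.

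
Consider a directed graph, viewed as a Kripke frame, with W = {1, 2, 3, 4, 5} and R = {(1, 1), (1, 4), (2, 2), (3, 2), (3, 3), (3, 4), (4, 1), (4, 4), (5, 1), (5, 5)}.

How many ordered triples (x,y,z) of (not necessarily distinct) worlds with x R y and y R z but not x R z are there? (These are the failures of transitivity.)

2

Enumerating: (3,4,1), (5,1,4).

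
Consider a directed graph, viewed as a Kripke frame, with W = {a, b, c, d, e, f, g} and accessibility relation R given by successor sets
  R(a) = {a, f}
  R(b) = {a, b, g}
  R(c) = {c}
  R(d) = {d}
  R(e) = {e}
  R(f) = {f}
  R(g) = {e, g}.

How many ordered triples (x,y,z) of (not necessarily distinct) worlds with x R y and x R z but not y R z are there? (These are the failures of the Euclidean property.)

6

Enumerating: (a,f,a), (b,a,b), (b,a,g), (b,g,a), (b,g,b), (g,e,g).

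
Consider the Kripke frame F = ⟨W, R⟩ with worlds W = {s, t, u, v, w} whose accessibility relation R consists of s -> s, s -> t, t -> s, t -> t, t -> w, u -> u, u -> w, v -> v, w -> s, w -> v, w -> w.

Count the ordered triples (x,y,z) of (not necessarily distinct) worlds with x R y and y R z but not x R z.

5

Enumerating: (s,t,w), (t,w,v), (u,w,s), (u,w,v), (w,s,t).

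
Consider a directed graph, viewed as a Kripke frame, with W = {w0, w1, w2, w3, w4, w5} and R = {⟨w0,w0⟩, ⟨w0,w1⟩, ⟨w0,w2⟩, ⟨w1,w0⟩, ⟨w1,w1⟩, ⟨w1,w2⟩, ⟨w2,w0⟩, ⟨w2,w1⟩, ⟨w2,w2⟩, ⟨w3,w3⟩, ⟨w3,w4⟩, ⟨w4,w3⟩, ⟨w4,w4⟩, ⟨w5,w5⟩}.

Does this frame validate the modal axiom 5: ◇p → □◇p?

Axiom 5 corresponds to the accessibility relation being Euclidean.
Euclidean: yes — any two successors of a common world are R-related.

Yes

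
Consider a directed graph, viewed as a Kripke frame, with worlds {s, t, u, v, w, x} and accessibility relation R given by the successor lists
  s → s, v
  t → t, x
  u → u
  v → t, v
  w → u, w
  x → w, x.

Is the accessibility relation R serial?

Serial: yes — every world has a successor (e.g. s R s).

Yes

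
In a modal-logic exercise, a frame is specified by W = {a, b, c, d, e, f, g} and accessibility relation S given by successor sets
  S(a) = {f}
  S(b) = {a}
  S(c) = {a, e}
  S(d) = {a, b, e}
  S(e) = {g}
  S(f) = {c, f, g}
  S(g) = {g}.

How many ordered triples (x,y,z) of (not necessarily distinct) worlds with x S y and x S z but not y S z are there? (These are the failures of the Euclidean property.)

18

Enumerating: (b,a,a), (c,a,a), (c,a,e), (c,e,a), (c,e,e), (d,a,a), (d,a,b), (d,a,e), (d,b,b), (d,b,e), (d,e,a), (d,e,b), (d,e,e), (f,c,c), (f,c,f), (f,c,g), (f,g,c), (f,g,f).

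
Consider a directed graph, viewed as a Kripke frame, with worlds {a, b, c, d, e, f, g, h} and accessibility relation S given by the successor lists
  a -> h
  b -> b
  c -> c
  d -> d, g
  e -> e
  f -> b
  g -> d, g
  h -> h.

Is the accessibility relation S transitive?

Transitive: yes — every two-step S-path is closed by a direct edge.

Yes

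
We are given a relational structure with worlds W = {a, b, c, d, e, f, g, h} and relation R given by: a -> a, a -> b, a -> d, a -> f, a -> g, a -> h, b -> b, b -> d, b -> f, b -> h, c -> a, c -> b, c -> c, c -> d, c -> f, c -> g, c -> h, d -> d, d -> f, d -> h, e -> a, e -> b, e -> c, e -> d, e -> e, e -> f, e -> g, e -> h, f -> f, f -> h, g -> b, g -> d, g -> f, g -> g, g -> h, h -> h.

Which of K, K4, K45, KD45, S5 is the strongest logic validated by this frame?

Transitive (axiom 4): yes — every two-step R-path is closed by a direct edge.
Euclidean (axiom 5): no — a R b and a R g, but not b R g.
Serial (axiom D): yes — every world has a successor (e.g. a R a).
Reflexive (axiom T): yes — every world is R-related to itself.
So F validates K, K4; K45 would additionally require R to be Euclidean. The strongest is K4.

K4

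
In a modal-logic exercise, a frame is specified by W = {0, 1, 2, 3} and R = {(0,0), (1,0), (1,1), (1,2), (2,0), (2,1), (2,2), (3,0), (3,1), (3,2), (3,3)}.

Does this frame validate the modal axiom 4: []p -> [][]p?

The schema 4 characterises exactly the transitive frames.
Transitive: yes — every two-step R-path is closed by a direct edge.

Yes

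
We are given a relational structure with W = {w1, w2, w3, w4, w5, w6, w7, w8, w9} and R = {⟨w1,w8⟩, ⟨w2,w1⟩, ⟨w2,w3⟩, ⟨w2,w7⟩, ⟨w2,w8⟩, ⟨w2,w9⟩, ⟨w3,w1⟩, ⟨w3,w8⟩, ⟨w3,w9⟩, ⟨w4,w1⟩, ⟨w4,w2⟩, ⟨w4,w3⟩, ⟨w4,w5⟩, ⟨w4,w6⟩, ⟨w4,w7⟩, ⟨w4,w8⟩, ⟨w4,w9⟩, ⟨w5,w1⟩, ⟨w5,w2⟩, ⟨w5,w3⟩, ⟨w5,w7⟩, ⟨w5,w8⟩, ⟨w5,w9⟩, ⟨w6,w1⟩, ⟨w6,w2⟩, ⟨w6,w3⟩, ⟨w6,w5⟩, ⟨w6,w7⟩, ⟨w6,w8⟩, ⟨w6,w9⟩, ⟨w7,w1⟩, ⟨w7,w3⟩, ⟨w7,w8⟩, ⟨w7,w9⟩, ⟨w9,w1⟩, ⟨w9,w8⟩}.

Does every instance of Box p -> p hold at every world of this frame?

Axiom T corresponds to the accessibility relation being reflexive.
Reflexive: no — w1 is not related to itself.

No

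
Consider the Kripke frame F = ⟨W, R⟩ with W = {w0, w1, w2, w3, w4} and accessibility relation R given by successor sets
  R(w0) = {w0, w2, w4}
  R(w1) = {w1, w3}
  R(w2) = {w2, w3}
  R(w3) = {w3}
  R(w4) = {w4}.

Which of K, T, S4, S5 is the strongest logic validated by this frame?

T

Reflexive (axiom T): yes — every world is R-related to itself.
Transitive (axiom 4): no — w0 R w2 and w2 R w3, but not w0 R w3.
Euclidean (axiom 5): no — w0 R w2 and w0 R w4, but not w2 R w4.
So F validates K, T; S4 would additionally require R to be transitive. The strongest is T.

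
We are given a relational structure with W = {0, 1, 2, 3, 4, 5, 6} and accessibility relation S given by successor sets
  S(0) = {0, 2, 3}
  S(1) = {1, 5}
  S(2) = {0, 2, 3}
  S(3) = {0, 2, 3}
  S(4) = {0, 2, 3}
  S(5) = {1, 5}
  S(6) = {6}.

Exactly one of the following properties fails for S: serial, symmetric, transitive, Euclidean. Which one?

Serial: yes — every world has a successor (e.g. 0 S 0).
Symmetric: no — 4 S 0 but not 0 S 4.
Transitive: yes — every two-step S-path is closed by a direct edge.
Euclidean: yes — any two successors of a common world are S-related.
Only symmetric fails.

symmetric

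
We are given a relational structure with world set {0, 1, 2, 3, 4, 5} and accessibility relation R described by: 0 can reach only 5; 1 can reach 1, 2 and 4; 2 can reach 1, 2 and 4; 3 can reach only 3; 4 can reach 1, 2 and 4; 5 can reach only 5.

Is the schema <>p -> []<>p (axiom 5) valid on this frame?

By correspondence theory, 5 is valid on a frame iff R is Euclidean.
Euclidean: yes — any two successors of a common world are R-related.

Yes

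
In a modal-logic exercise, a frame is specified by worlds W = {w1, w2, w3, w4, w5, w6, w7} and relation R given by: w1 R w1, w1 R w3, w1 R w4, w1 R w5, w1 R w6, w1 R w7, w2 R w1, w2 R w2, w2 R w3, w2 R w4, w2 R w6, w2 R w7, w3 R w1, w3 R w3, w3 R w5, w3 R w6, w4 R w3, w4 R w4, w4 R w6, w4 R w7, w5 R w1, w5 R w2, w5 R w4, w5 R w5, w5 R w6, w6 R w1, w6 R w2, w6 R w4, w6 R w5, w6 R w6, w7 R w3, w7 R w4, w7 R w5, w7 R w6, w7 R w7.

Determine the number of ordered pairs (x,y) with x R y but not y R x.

14

Enumerating: (w1,w4), (w1,w7), (w2,w1), (w2,w3), (w2,w4), (w2,w7), (w3,w5), (w3,w6), (w4,w3), (w5,w2), (w5,w4), (w7,w3), (w7,w5), (w7,w6).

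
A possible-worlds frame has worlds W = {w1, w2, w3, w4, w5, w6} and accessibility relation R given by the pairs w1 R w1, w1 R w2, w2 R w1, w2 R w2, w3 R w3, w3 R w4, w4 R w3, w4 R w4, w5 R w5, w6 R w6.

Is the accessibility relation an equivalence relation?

Reflexive: yes — every world is R-related to itself.
Symmetric: yes — every pair in R has its reverse in R.
Transitive: yes — every two-step R-path is closed by a direct edge.
So R is an equivalence relation.

Yes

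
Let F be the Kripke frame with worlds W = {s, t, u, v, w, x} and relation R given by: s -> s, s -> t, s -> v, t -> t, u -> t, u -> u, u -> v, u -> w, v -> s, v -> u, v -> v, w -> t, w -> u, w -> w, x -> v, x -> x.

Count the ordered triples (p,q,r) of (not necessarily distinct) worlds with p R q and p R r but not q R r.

14

Enumerating: (s,t,s), (s,t,v), (s,v,t), (u,t,u), (u,t,v), (u,t,w), (u,v,t), (u,v,w), (u,w,v), (v,s,u), (v,u,s), (w,t,u), (w,t,w), (x,v,x).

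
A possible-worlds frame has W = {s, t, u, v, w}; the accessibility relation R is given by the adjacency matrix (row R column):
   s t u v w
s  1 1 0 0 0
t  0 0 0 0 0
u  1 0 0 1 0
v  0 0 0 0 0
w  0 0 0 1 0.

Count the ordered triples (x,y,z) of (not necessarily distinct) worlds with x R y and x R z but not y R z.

6

Enumerating: (s,t,s), (s,t,t), (u,s,v), (u,v,s), (u,v,v), (w,v,v).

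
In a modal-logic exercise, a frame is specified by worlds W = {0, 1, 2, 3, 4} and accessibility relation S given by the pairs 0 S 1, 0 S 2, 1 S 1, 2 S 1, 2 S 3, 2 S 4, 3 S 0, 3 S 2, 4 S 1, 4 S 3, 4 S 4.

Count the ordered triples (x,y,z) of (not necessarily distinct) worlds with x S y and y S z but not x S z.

10

Enumerating: (0,2,3), (0,2,4), (2,3,0), (2,3,2), (3,0,1), (3,2,1), (3,2,3), (3,2,4), (4,3,0), (4,3,2).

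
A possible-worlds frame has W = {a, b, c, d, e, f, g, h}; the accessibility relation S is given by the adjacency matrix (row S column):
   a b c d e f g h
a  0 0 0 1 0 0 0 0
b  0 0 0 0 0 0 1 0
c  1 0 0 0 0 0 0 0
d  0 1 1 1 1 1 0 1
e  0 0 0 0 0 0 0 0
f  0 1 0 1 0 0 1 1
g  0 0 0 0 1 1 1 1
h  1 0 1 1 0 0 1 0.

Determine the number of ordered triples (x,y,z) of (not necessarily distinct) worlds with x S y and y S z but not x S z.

33

Enumerating: (a,d,b), (a,d,c), (a,d,e), (a,d,f), (a,d,h), (b,g,e), (b,g,f), (b,g,h), (c,a,d), (d,b,g), (d,c,a), (d,f,g), … and 21 more.
Total: 33.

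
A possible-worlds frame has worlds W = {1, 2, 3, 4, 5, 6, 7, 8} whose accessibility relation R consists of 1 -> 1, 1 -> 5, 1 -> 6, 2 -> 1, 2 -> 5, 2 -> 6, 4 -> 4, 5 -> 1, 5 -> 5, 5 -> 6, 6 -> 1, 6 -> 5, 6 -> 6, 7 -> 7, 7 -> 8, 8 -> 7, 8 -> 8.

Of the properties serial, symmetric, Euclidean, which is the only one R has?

Euclidean

Serial: no — 3 has no R-successor.
Symmetric: no — 2 R 1 but not 1 R 2.
Euclidean: yes — any two successors of a common world are R-related.
Only Euclidean holds.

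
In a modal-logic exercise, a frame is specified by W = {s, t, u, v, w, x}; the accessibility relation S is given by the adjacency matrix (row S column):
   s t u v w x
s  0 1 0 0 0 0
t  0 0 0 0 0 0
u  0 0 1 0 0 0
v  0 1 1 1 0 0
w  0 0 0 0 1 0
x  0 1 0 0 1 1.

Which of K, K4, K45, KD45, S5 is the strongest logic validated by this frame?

K4

Transitive (axiom 4): yes — every two-step S-path is closed by a direct edge.
Euclidean (axiom 5): no — v S t and v S u, but not t S u.
Serial (axiom D): no — t has no S-successor.
Reflexive (axiom T): no — s is not related to itself.
So F validates K, K4; K45 would additionally require S to be Euclidean. The strongest is K4.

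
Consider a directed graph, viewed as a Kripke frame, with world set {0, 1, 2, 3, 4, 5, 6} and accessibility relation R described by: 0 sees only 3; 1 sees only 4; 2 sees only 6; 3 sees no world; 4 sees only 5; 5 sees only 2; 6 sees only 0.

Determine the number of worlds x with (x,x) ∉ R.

Enumerating: 0, 1, 2, 3, 4, 5, 6.

7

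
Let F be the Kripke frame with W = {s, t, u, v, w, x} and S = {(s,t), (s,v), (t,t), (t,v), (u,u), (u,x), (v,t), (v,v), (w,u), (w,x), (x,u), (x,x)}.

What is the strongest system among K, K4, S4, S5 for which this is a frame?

K4

Transitive (axiom 4): yes — every two-step S-path is closed by a direct edge.
Reflexive (axiom T): no — s is not related to itself.
Euclidean (axiom 5): yes — any two successors of a common world are S-related.
So F validates K, K4; S4 would additionally require S to be reflexive. The strongest is K4.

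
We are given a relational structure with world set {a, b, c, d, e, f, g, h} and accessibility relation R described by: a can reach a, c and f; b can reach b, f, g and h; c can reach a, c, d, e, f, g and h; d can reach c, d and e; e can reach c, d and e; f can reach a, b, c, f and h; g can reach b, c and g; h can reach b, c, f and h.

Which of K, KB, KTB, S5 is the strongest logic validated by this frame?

KTB

Symmetric (axiom B): yes — every pair in R has its reverse in R.
Reflexive (axiom T): yes — every world is R-related to itself.
Euclidean (axiom 5): no — b R f and b R g, but not f R g.
So F validates K, KB, KTB; S5 would additionally require R to be Euclidean. The strongest is KTB.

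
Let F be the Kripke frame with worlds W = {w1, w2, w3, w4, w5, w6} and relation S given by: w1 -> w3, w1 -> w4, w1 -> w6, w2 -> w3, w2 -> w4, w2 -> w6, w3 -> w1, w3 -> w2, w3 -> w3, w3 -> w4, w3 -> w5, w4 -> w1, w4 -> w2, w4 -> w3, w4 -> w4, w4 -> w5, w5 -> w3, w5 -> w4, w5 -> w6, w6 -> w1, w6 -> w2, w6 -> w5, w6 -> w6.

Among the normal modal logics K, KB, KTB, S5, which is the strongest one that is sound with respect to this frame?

Symmetric (axiom B): yes — every pair in S has its reverse in S.
Reflexive (axiom T): no — w1 is not related to itself.
Euclidean (axiom 5): no — w1 S w3 and w1 S w6, but not w3 S w6.
So F validates K, KB; KTB would additionally require S to be reflexive. The strongest is KB.

KB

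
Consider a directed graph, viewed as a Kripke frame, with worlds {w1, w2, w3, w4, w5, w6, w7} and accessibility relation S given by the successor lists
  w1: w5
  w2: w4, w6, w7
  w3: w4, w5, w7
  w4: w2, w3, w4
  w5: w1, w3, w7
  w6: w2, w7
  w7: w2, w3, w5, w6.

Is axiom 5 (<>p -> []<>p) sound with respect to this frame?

No

The schema 5 characterises exactly the Euclidean frames.
Euclidean: no — w2 S w4 and w2 S w6, but not w4 S w6.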